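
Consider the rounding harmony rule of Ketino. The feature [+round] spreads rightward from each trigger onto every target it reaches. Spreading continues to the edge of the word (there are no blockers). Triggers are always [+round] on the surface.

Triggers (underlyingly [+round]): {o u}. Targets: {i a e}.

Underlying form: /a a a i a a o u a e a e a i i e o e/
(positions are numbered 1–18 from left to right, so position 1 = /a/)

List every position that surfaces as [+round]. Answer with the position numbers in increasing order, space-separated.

7 8 9 10 11 12 13 14 15 16 17 18

From /o/ at 7 rightward: 8 /u/ is itself a trigger — this domain ends here.
From /u/ at 8 rightward: 9 /a/ → [+round]; 10 /e/ → [+round]; 11 /a/ → [+round]; 12 /e/ → [+round]; 13 /a/ → [+round]; 14 /i/ → [+round]; 15 /i/ → [+round]; 16 /e/ → [+round]; 17 /o/ is itself a trigger — this domain ends here.
From /o/ at 17 rightward: 18 /e/ → [+round]; word edge.
Targets with no active source: positions 1 2 3 4 5 6 stay [-round].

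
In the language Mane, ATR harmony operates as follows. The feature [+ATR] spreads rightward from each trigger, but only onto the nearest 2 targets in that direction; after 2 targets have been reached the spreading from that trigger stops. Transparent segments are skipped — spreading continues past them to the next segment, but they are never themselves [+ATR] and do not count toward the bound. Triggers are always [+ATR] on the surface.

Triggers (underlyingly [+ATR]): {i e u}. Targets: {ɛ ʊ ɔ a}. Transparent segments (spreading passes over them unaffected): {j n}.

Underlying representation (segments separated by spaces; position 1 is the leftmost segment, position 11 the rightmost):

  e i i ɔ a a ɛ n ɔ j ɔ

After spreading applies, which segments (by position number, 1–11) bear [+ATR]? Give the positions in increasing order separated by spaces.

From /e/ at 1 rightward: 2 /i/ is itself a trigger — this domain ends here.
From /i/ at 2 rightward: 3 /i/ is itself a trigger — this domain ends here.
From /i/ at 3 rightward: 4 /ɔ/ → [+ATR]; 5 /a/ → [+ATR]; bound reached.
Targets with no active source: positions 6 7 9 11 stay [-ATR].

1 2 3 4 5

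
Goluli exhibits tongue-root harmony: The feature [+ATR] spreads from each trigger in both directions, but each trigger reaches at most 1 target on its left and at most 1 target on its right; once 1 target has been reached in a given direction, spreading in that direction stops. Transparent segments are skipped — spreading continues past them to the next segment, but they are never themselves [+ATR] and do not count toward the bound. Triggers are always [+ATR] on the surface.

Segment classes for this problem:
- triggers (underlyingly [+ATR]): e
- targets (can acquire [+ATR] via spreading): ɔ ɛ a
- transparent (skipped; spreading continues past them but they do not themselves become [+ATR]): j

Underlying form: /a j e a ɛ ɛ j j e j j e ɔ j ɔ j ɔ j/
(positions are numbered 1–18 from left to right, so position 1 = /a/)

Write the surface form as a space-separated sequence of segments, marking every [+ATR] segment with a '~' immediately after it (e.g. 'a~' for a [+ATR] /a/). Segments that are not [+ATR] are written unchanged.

From /e/ at 3 rightward: 4 /a/ → [+ATR]; bound reached.
From /e/ at 3 leftward: 2 /j/ transparent; 1 /a/ → [+ATR]; bound reached.
From /e/ at 9 rightward: 10 /j/ transparent; 11 /j/ transparent; 12 /e/ is itself a trigger — this domain ends here.
From /e/ at 9 leftward: 8 /j/ transparent; 7 /j/ transparent; 6 /ɛ/ → [+ATR]; bound reached.
From /e/ at 12 rightward: 13 /ɔ/ → [+ATR]; bound reached.
From /e/ at 12 leftward: 11 /j/ transparent; 10 /j/ transparent; 9 /e/ is itself a trigger — this domain ends here.
Targets with no active source: positions 5 15 17 stay [-ATR].
[+ATR] positions on the surface: 1 3 4 6 9 12 13.

a~ j e~ a~ ɛ ɛ~ j j e~ j j e~ ɔ~ j ɔ j ɔ j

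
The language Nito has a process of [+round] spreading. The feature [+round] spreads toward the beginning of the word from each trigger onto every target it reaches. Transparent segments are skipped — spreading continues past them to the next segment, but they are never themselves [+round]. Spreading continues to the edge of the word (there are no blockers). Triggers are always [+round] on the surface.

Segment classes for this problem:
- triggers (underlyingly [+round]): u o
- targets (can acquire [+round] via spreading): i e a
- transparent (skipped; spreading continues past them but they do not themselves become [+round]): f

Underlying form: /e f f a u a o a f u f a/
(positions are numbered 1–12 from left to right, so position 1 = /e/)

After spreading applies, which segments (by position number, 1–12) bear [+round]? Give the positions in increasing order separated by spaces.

1 4 5 6 7 8 10

From /u/ at 5 leftward: 4 /a/ → [+round]; 3 /f/ transparent; 2 /f/ transparent; 1 /e/ → [+round]; word edge.
From /o/ at 7 leftward: 6 /a/ → [+round]; 5 /u/ is itself a trigger — this domain ends here.
From /u/ at 10 leftward: 9 /f/ transparent; 8 /a/ → [+round]; 7 /o/ is itself a trigger — this domain ends here.
Target with no active source: position 12 stays [-round].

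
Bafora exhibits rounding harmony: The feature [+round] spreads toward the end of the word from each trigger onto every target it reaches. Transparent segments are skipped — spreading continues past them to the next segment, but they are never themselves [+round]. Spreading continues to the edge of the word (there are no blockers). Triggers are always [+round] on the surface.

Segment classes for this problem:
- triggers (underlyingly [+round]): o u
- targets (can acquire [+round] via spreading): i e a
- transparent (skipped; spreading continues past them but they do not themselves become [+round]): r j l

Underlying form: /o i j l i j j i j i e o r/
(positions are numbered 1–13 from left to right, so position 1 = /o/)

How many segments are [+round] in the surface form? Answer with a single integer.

From /o/ at 1 rightward: 2 /i/ → [+round]; 3 /j/ transparent; 4 /l/ transparent; 5 /i/ → [+round]; 6 /j/ transparent; 7 /j/ transparent; 8 /i/ → [+round]; 9 /j/ transparent; 10 /i/ → [+round]; 11 /e/ → [+round]; 12 /o/ is itself a trigger — this domain ends here.
From /o/ at 12 rightward: 13 /r/ transparent; word edge.
[+round] positions on the surface: 1 2 5 8 10 11 12.

7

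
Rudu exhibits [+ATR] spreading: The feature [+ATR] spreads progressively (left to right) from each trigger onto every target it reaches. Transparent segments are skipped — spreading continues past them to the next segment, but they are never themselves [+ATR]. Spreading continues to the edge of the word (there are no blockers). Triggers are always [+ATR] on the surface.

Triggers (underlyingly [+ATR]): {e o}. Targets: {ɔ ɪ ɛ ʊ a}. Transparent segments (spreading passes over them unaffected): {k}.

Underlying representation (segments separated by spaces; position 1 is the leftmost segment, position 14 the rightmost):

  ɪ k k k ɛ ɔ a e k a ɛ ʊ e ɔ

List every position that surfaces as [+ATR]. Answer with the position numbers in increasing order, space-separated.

From /e/ at 8 rightward: 9 /k/ transparent; 10 /a/ → [+ATR]; 11 /ɛ/ → [+ATR]; 12 /ʊ/ → [+ATR]; 13 /e/ is itself a trigger — this domain ends here.
From /e/ at 13 rightward: 14 /ɔ/ → [+ATR]; word edge.
Targets with no active source: positions 1 5 6 7 stay [-ATR].

8 10 11 12 13 14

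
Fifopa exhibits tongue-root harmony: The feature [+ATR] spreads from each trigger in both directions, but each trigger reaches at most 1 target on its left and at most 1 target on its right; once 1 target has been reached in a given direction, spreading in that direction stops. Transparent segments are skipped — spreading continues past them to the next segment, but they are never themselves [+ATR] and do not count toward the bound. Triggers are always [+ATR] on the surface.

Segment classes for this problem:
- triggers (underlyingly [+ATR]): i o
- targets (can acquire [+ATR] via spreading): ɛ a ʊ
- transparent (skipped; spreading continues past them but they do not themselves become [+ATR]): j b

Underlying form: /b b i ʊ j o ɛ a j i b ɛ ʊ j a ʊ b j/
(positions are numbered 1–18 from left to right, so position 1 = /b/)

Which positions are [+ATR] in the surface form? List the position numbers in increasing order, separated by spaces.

From /i/ at 3 rightward: 4 /ʊ/ → [+ATR]; bound reached.
From /i/ at 3 leftward: 2 /b/ transparent; 1 /b/ transparent; word edge.
From /o/ at 6 rightward: 7 /ɛ/ → [+ATR]; bound reached.
From /o/ at 6 leftward: 5 /j/ transparent; 4 /ʊ/ → [+ATR]; bound reached.
From /i/ at 10 rightward: 11 /b/ transparent; 12 /ɛ/ → [+ATR]; bound reached.
From /i/ at 10 leftward: 9 /j/ transparent; 8 /a/ → [+ATR]; bound reached.
Targets with no active source: positions 13 15 16 stay [-ATR].

3 4 6 7 8 10 12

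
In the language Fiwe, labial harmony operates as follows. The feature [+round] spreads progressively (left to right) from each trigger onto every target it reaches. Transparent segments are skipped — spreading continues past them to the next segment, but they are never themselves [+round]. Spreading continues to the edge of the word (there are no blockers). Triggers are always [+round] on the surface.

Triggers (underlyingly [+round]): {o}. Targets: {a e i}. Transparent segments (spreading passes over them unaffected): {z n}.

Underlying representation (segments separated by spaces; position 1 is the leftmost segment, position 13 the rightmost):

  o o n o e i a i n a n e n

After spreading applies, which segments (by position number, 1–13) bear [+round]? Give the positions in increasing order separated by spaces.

From /o/ at 1 rightward: 2 /o/ is itself a trigger — this domain ends here.
From /o/ at 2 rightward: 3 /n/ transparent; 4 /o/ is itself a trigger — this domain ends here.
From /o/ at 4 rightward: 5 /e/ → [+round]; 6 /i/ → [+round]; 7 /a/ → [+round]; 8 /i/ → [+round]; 9 /n/ transparent; 10 /a/ → [+round]; 11 /n/ transparent; 12 /e/ → [+round]; 13 /n/ transparent; word edge.

1 2 4 5 6 7 8 10 12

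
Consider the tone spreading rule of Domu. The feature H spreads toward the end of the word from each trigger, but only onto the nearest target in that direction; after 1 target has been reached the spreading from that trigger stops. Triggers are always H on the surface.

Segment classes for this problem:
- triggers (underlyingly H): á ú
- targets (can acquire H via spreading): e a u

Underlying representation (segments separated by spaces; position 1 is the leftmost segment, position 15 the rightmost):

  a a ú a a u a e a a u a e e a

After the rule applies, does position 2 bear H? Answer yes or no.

From /ú/ at 3 rightward: 4 /a/ → H; bound reached.
Targets with no active source: positions 1 2 5 6 7 8 9 10 11 12 13 14 15 stay [-high tone].
H positions on the surface: 3 4.

no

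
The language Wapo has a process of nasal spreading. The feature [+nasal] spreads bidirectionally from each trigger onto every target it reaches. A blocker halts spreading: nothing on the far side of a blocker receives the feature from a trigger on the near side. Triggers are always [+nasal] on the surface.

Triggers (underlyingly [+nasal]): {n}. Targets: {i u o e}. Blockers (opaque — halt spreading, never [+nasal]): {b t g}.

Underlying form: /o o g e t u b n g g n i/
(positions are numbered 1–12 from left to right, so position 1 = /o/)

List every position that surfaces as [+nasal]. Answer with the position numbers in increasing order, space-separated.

From /n/ at 8 rightward: 9 /g/ blocks.
From /n/ at 8 leftward: 7 /b/ blocks.
From /n/ at 11 rightward: 12 /i/ → [+nasal]; word edge.
From /n/ at 11 leftward: 10 /g/ blocks.
Targets with no active source: positions 1 2 4 6 stay [-nasal].

8 11 12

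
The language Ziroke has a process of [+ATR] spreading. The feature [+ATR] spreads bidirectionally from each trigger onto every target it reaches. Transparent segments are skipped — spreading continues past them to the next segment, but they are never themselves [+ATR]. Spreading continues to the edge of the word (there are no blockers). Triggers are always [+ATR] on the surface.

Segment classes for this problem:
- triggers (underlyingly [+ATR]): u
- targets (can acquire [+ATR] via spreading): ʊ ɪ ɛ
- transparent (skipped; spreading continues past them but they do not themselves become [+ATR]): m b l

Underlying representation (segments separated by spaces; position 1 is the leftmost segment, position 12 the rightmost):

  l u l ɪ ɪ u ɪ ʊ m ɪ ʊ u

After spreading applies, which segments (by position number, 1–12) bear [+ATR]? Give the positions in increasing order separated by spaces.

From /u/ at 2 rightward: 3 /l/ transparent; 4 /ɪ/ → [+ATR]; 5 /ɪ/ → [+ATR]; 6 /u/ is itself a trigger — this domain ends here.
From /u/ at 2 leftward: 1 /l/ transparent; word edge.
From /u/ at 6 rightward: 7 /ɪ/ → [+ATR]; 8 /ʊ/ → [+ATR]; 9 /m/ transparent; 10 /ɪ/ → [+ATR]; 11 /ʊ/ → [+ATR]; 12 /u/ is itself a trigger — this domain ends here.
From /u/ at 6 leftward: 5 /ɪ/ → [+ATR]; 4 /ɪ/ → [+ATR]; 3 /l/ transparent; 2 /u/ is itself a trigger — this domain ends here.
From /u/ at 12 rightward: word edge.
From /u/ at 12 leftward: 11 /ʊ/ → [+ATR]; 10 /ɪ/ → [+ATR]; 9 /m/ transparent; 8 /ʊ/ → [+ATR]; 7 /ɪ/ → [+ATR]; 6 /u/ is itself a trigger — this domain ends here.

2 4 5 6 7 8 10 11 12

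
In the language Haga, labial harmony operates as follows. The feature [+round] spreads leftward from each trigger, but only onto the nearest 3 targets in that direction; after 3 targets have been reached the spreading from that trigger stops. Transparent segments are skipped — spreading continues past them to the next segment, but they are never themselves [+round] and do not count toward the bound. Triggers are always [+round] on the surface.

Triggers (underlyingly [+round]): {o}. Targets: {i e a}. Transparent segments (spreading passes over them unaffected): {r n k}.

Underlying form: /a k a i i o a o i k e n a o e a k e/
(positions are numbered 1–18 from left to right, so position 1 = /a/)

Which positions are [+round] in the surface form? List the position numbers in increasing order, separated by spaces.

From /o/ at 6 leftward: 5 /i/ → [+round]; 4 /i/ → [+round]; 3 /a/ → [+round]; bound reached.
From /o/ at 8 leftward: 7 /a/ → [+round]; 6 /o/ is itself a trigger — this domain ends here.
From /o/ at 14 leftward: 13 /a/ → [+round]; 12 /n/ transparent; 11 /e/ → [+round]; 10 /k/ transparent; 9 /i/ → [+round]; bound reached.
Targets with no active source: positions 1 15 16 18 stay [-round].

3 4 5 6 7 8 9 11 13 14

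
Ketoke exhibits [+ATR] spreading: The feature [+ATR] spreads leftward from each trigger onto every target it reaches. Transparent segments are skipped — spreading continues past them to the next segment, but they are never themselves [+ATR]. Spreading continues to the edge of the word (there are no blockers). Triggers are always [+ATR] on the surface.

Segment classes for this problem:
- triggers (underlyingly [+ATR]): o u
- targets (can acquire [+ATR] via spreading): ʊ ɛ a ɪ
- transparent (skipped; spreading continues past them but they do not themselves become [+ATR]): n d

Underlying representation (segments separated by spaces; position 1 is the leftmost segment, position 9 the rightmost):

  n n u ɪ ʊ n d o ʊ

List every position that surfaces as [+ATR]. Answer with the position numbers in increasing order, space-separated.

From /u/ at 3 leftward: 2 /n/ transparent; 1 /n/ transparent; word edge.
From /o/ at 8 leftward: 7 /d/ transparent; 6 /n/ transparent; 5 /ʊ/ → [+ATR]; 4 /ɪ/ → [+ATR]; 3 /u/ is itself a trigger — this domain ends here.
Target with no active source: position 9 stays [-ATR].

3 4 5 8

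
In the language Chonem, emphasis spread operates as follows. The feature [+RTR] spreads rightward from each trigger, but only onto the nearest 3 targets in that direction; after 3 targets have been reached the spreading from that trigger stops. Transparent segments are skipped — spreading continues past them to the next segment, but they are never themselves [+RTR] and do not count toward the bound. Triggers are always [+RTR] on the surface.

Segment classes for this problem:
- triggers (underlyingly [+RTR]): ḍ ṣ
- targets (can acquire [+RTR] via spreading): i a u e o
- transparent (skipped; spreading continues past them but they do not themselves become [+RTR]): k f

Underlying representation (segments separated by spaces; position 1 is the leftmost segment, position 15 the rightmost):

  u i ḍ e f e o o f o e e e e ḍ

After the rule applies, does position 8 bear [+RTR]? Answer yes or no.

no

From /ḍ/ at 3 rightward: 4 /e/ → [+RTR]; 5 /f/ transparent; 6 /e/ → [+RTR]; 7 /o/ → [+RTR]; bound reached.
From /ḍ/ at 15 rightward: word edge.
Targets with no active source: positions 1 2 8 10 11 12 13 14 stay [-emphatic].
[+RTR] positions on the surface: 3 4 6 7 15.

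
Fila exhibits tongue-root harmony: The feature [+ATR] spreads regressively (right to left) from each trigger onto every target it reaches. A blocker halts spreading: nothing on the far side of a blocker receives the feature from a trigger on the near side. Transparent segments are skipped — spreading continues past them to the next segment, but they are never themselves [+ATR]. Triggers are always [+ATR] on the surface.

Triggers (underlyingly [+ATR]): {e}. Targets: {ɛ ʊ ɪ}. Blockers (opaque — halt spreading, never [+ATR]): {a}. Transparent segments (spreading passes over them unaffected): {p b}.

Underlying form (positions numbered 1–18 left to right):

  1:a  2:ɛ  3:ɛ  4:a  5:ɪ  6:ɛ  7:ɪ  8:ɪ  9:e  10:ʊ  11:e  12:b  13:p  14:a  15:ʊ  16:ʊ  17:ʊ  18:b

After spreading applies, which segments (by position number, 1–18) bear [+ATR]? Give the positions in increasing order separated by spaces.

5 6 7 8 9 10 11

From /e/ at 9 leftward: 8 /ɪ/ → [+ATR]; 7 /ɪ/ → [+ATR]; 6 /ɛ/ → [+ATR]; 5 /ɪ/ → [+ATR]; 4 /a/ blocks.
From /e/ at 11 leftward: 10 /ʊ/ → [+ATR]; 9 /e/ is itself a trigger — this domain ends here.
Targets with no active source: positions 2 3 15 16 17 stay [-ATR].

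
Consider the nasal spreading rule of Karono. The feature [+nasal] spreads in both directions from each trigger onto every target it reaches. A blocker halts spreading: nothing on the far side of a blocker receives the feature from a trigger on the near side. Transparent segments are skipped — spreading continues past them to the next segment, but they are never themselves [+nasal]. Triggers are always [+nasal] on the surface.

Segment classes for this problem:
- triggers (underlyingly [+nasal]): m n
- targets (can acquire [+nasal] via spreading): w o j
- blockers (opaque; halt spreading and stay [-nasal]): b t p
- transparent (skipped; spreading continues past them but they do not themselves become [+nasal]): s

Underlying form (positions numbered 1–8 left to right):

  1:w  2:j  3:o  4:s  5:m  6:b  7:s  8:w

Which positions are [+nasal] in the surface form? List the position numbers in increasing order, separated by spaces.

1 2 3 5

From /m/ at 5 rightward: 6 /b/ blocks.
From /m/ at 5 leftward: 4 /s/ transparent; 3 /o/ → [+nasal]; 2 /j/ → [+nasal]; 1 /w/ → [+nasal]; word edge.
Target with no active source: position 8 stays [-nasal].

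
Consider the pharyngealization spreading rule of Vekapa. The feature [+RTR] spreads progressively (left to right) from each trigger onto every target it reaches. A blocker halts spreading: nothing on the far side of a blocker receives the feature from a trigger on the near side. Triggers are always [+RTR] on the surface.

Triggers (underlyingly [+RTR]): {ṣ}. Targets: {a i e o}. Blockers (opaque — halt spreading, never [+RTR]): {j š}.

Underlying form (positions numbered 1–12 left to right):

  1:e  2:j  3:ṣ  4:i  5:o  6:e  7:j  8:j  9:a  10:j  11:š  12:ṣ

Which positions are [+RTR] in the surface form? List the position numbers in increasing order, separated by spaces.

3 4 5 6 12

From /ṣ/ at 3 rightward: 4 /i/ → [+RTR]; 5 /o/ → [+RTR]; 6 /e/ → [+RTR]; 7 /j/ blocks.
From /ṣ/ at 12 rightward: word edge.
Targets with no active source: positions 1 9 stay [-emphatic].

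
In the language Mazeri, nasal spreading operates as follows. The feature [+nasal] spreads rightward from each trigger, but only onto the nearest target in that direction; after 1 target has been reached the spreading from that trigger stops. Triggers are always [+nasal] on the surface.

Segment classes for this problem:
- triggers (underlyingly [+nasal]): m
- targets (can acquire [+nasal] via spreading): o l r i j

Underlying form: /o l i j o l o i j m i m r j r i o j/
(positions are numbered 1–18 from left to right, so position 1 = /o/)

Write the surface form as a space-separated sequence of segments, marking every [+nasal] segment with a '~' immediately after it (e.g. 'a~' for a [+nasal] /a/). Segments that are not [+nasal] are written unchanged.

From /m/ at 10 rightward: 11 /i/ → [+nasal]; bound reached.
From /m/ at 12 rightward: 13 /r/ → [+nasal]; bound reached.
Targets with no active source: positions 1 2 3 4 5 6 7 8 9 14 15 16 17 18 stay [-nasal].
[+nasal] positions on the surface: 10 11 12 13.

o l i j o l o i j m~ i~ m~ r~ j r i o j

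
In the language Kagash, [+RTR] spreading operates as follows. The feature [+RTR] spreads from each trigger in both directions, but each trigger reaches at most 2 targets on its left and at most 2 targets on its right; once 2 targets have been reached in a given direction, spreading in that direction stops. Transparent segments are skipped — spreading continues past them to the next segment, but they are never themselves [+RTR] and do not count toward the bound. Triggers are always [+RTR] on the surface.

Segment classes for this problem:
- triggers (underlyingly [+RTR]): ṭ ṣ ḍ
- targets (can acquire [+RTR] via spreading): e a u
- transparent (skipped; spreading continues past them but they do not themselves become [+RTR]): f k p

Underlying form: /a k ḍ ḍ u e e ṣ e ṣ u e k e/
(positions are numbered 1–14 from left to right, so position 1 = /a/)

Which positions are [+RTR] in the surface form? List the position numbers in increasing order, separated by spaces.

1 3 4 5 6 7 8 9 10 11 12

From /ḍ/ at 3 rightward: 4 /ḍ/ is itself a trigger — this domain ends here.
From /ḍ/ at 3 leftward: 2 /k/ transparent; 1 /a/ → [+RTR]; word edge.
From /ḍ/ at 4 rightward: 5 /u/ → [+RTR]; 6 /e/ → [+RTR]; bound reached.
From /ḍ/ at 4 leftward: 3 /ḍ/ is itself a trigger — this domain ends here.
From /ṣ/ at 8 rightward: 9 /e/ → [+RTR]; 10 /ṣ/ is itself a trigger — this domain ends here.
From /ṣ/ at 8 leftward: 7 /e/ → [+RTR]; 6 /e/ → [+RTR]; bound reached.
From /ṣ/ at 10 rightward: 11 /u/ → [+RTR]; 12 /e/ → [+RTR]; bound reached.
From /ṣ/ at 10 leftward: 9 /e/ → [+RTR]; 8 /ṣ/ is itself a trigger — this domain ends here.
Target with no active source: position 14 stays [-emphatic].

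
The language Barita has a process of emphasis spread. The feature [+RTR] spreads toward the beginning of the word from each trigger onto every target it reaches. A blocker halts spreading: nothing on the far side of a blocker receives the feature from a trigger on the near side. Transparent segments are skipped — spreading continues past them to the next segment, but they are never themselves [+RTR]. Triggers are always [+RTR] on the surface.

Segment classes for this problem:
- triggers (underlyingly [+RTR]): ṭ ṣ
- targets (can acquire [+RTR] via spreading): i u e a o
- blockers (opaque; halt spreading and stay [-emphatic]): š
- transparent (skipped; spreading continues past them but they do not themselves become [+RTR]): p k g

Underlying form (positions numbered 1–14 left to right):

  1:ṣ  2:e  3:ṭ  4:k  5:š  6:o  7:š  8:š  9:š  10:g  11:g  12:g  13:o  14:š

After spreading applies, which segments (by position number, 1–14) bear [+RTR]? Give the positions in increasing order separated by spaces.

From /ṣ/ at 1 leftward: word edge.
From /ṭ/ at 3 leftward: 2 /e/ → [+RTR]; 1 /ṣ/ is itself a trigger — this domain ends here.
Targets with no active source: positions 6 13 stay [-emphatic].

1 2 3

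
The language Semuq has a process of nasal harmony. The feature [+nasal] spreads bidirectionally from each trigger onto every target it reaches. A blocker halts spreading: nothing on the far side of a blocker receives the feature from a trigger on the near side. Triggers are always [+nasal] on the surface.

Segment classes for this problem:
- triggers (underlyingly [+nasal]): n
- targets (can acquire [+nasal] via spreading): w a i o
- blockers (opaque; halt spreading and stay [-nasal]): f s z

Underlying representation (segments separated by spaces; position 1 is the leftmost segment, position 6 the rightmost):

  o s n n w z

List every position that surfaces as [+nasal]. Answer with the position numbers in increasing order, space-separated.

From /n/ at 3 rightward: 4 /n/ is itself a trigger — this domain ends here.
From /n/ at 3 leftward: 2 /s/ blocks.
From /n/ at 4 rightward: 5 /w/ → [+nasal]; 6 /z/ blocks.
From /n/ at 4 leftward: 3 /n/ is itself a trigger — this domain ends here.
Target with no active source: position 1 stays [-nasal].

3 4 5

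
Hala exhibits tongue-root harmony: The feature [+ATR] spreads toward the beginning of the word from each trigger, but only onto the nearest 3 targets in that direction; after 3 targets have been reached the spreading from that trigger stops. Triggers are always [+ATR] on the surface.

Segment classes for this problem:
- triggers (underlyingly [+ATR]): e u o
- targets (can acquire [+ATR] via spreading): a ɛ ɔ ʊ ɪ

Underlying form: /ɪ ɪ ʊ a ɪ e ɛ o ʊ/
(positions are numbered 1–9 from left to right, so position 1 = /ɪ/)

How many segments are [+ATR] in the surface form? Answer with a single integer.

From /e/ at 6 leftward: 5 /ɪ/ → [+ATR]; 4 /a/ → [+ATR]; 3 /ʊ/ → [+ATR]; bound reached.
From /o/ at 8 leftward: 7 /ɛ/ → [+ATR]; 6 /e/ is itself a trigger — this domain ends here.
Targets with no active source: positions 1 2 9 stay [-ATR].
[+ATR] positions on the surface: 3 4 5 6 7 8.

6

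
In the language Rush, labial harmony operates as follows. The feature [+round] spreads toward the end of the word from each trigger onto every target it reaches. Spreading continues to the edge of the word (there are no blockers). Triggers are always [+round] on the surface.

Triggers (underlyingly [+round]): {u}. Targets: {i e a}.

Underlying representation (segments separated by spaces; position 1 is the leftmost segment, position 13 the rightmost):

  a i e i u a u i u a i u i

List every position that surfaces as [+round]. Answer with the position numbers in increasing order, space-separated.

5 6 7 8 9 10 11 12 13

From /u/ at 5 rightward: 6 /a/ → [+round]; 7 /u/ is itself a trigger — this domain ends here.
From /u/ at 7 rightward: 8 /i/ → [+round]; 9 /u/ is itself a trigger — this domain ends here.
From /u/ at 9 rightward: 10 /a/ → [+round]; 11 /i/ → [+round]; 12 /u/ is itself a trigger — this domain ends here.
From /u/ at 12 rightward: 13 /i/ → [+round]; word edge.
Targets with no active source: positions 1 2 3 4 stay [-round].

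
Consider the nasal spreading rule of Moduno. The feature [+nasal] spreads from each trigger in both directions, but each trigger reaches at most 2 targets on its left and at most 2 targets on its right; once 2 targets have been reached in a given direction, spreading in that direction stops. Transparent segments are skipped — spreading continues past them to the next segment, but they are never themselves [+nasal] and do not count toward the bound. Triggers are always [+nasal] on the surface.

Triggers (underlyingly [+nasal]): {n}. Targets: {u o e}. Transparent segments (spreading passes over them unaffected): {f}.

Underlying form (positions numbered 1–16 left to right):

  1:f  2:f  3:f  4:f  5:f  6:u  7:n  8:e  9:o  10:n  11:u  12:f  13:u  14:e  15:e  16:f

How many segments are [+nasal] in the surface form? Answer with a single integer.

7

From /n/ at 7 rightward: 8 /e/ → [+nasal]; 9 /o/ → [+nasal]; bound reached.
From /n/ at 7 leftward: 6 /u/ → [+nasal]; 5 /f/ transparent; 4 /f/ transparent; 3 /f/ transparent; 2 /f/ transparent; 1 /f/ transparent; word edge.
From /n/ at 10 rightward: 11 /u/ → [+nasal]; 12 /f/ transparent; 13 /u/ → [+nasal]; bound reached.
From /n/ at 10 leftward: 9 /o/ → [+nasal]; 8 /e/ → [+nasal]; bound reached.
Targets with no active source: positions 14 15 stay [-nasal].
[+nasal] positions on the surface: 6 7 8 9 10 11 13.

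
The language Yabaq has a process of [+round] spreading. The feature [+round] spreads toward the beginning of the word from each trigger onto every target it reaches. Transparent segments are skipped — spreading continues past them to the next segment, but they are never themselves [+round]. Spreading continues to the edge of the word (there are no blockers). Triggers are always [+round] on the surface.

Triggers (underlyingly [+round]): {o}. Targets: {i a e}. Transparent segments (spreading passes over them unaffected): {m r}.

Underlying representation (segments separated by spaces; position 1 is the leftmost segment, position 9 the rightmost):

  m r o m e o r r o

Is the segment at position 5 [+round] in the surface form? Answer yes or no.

From /o/ at 3 leftward: 2 /r/ transparent; 1 /m/ transparent; word edge.
From /o/ at 6 leftward: 5 /e/ → [+round]; 4 /m/ transparent; 3 /o/ is itself a trigger — this domain ends here.
From /o/ at 9 leftward: 8 /r/ transparent; 7 /r/ transparent; 6 /o/ is itself a trigger — this domain ends here.
[+round] positions on the surface: 3 5 6 9.

yes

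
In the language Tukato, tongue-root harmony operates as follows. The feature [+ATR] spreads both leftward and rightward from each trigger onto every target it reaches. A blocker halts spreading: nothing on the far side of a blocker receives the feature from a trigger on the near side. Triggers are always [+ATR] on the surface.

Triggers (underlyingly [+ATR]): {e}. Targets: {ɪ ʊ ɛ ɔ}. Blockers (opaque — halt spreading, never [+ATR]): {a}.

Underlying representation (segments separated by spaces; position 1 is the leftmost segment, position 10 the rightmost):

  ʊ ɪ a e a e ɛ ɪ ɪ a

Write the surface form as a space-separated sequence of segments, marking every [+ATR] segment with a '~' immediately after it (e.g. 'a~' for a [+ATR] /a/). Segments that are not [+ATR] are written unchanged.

From /e/ at 4 rightward: 5 /a/ blocks.
From /e/ at 4 leftward: 3 /a/ blocks.
From /e/ at 6 rightward: 7 /ɛ/ → [+ATR]; 8 /ɪ/ → [+ATR]; 9 /ɪ/ → [+ATR]; 10 /a/ blocks.
From /e/ at 6 leftward: 5 /a/ blocks.
Targets with no active source: positions 1 2 stay [-ATR].
[+ATR] positions on the surface: 4 6 7 8 9.

ʊ ɪ a e~ a e~ ɛ~ ɪ~ ɪ~ a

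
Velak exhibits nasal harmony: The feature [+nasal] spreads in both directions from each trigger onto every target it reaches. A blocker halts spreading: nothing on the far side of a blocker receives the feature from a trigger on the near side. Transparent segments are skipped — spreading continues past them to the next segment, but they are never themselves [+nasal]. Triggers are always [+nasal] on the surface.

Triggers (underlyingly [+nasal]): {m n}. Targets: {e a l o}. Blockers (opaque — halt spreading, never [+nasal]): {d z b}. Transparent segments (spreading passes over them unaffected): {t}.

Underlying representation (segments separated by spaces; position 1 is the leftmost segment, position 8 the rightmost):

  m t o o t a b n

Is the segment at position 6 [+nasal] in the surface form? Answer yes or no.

yes

From /m/ at 1 rightward: 2 /t/ transparent; 3 /o/ → [+nasal]; 4 /o/ → [+nasal]; 5 /t/ transparent; 6 /a/ → [+nasal]; 7 /b/ blocks.
From /m/ at 1 leftward: word edge.
From /n/ at 8 rightward: word edge.
From /n/ at 8 leftward: 7 /b/ blocks.
[+nasal] positions on the surface: 1 3 4 6 8.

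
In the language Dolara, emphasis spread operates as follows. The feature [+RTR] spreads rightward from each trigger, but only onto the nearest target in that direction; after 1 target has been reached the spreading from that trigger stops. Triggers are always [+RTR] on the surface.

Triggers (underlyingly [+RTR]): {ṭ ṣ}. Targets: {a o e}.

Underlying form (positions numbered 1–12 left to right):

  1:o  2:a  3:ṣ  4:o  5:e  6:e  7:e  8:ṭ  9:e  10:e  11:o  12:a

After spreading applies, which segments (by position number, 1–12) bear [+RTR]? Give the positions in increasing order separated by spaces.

From /ṣ/ at 3 rightward: 4 /o/ → [+RTR]; bound reached.
From /ṭ/ at 8 rightward: 9 /e/ → [+RTR]; bound reached.
Targets with no active source: positions 1 2 5 6 7 10 11 12 stay [-emphatic].

3 4 8 9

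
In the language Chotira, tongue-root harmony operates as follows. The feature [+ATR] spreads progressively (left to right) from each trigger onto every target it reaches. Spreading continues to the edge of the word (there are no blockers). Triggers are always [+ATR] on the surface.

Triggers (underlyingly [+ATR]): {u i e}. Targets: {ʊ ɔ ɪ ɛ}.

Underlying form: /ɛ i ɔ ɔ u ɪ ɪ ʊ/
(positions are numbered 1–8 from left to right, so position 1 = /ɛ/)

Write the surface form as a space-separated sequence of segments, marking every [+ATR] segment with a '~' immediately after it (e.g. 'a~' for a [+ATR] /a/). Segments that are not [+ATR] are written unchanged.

ɛ i~ ɔ~ ɔ~ u~ ɪ~ ɪ~ ʊ~

From /i/ at 2 rightward: 3 /ɔ/ → [+ATR]; 4 /ɔ/ → [+ATR]; 5 /u/ is itself a trigger — this domain ends here.
From /u/ at 5 rightward: 6 /ɪ/ → [+ATR]; 7 /ɪ/ → [+ATR]; 8 /ʊ/ → [+ATR]; word edge.
Target with no active source: position 1 stays [-ATR].
[+ATR] positions on the surface: 2 3 4 5 6 7 8.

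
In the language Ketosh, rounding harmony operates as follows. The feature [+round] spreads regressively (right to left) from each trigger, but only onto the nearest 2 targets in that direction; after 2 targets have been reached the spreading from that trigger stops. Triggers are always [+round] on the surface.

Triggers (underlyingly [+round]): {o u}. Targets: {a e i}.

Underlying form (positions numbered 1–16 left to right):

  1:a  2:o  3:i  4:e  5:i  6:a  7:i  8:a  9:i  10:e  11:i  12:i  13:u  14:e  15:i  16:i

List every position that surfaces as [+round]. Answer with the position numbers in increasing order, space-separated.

1 2 11 12 13

From /o/ at 2 leftward: 1 /a/ → [+round]; word edge.
From /u/ at 13 leftward: 12 /i/ → [+round]; 11 /i/ → [+round]; bound reached.
Targets with no active source: positions 3 4 5 6 7 8 9 10 14 15 16 stay [-round].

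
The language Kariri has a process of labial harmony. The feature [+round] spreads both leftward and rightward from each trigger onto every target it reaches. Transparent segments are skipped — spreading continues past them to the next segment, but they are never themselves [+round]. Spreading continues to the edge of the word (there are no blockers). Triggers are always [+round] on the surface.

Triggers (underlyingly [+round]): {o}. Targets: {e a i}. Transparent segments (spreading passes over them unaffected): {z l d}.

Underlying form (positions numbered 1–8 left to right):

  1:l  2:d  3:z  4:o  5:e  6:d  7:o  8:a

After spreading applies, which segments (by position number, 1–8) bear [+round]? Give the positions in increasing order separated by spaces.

From /o/ at 4 rightward: 5 /e/ → [+round]; 6 /d/ transparent; 7 /o/ is itself a trigger — this domain ends here.
From /o/ at 4 leftward: 3 /z/ transparent; 2 /d/ transparent; 1 /l/ transparent; word edge.
From /o/ at 7 rightward: 8 /a/ → [+round]; word edge.
From /o/ at 7 leftward: 6 /d/ transparent; 5 /e/ → [+round]; 4 /o/ is itself a trigger — this domain ends here.

4 5 7 8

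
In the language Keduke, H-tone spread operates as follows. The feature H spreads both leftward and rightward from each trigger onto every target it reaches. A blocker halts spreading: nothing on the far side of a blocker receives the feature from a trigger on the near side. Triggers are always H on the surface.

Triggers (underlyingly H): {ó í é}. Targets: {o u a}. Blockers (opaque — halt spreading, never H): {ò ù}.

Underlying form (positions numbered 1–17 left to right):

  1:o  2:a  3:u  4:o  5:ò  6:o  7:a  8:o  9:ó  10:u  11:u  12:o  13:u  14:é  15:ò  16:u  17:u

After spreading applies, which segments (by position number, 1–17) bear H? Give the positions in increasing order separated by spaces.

6 7 8 9 10 11 12 13 14

From /ó/ at 9 rightward: 10 /u/ → H; 11 /u/ → H; 12 /o/ → H; 13 /u/ → H; 14 /é/ is itself a trigger — this domain ends here.
From /ó/ at 9 leftward: 8 /o/ → H; 7 /a/ → H; 6 /o/ → H; 5 /ò/ blocks.
From /é/ at 14 rightward: 15 /ò/ blocks.
From /é/ at 14 leftward: 13 /u/ → H; 12 /o/ → H; 11 /u/ → H; 10 /u/ → H; 9 /ó/ is itself a trigger — this domain ends here.
Targets with no active source: positions 1 2 3 4 16 17 stay [-high tone].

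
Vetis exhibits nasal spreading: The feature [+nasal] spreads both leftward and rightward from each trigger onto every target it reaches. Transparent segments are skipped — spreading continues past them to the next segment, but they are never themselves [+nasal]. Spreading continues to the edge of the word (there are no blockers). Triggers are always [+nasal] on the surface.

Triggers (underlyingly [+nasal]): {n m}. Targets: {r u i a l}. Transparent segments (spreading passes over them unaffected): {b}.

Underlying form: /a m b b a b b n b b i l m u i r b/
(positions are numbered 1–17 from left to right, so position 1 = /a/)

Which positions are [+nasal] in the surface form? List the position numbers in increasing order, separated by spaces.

From /m/ at 2 rightward: 3 /b/ transparent; 4 /b/ transparent; 5 /a/ → [+nasal]; 6 /b/ transparent; 7 /b/ transparent; 8 /n/ is itself a trigger — this domain ends here.
From /m/ at 2 leftward: 1 /a/ → [+nasal]; word edge.
From /n/ at 8 rightward: 9 /b/ transparent; 10 /b/ transparent; 11 /i/ → [+nasal]; 12 /l/ → [+nasal]; 13 /m/ is itself a trigger — this domain ends here.
From /n/ at 8 leftward: 7 /b/ transparent; 6 /b/ transparent; 5 /a/ → [+nasal]; 4 /b/ transparent; 3 /b/ transparent; 2 /m/ is itself a trigger — this domain ends here.
From /m/ at 13 rightward: 14 /u/ → [+nasal]; 15 /i/ → [+nasal]; 16 /r/ → [+nasal]; 17 /b/ transparent; word edge.
From /m/ at 13 leftward: 12 /l/ → [+nasal]; 11 /i/ → [+nasal]; 10 /b/ transparent; 9 /b/ transparent; 8 /n/ is itself a trigger — this domain ends here.

1 2 5 8 11 12 13 14 15 16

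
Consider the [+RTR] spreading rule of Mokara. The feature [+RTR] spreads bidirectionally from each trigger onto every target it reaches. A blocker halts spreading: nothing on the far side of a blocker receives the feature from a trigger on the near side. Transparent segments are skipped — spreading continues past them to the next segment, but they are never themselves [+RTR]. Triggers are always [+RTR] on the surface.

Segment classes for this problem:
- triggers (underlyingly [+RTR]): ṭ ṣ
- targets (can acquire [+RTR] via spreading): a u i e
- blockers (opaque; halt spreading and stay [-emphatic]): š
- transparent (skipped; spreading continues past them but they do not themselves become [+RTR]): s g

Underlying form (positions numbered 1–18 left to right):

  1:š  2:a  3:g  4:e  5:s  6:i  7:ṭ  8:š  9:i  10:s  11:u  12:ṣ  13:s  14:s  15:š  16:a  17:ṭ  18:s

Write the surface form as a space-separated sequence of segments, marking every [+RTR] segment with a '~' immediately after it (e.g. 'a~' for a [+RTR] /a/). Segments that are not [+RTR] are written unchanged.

From /ṭ/ at 7 rightward: 8 /š/ blocks.
From /ṭ/ at 7 leftward: 6 /i/ → [+RTR]; 5 /s/ transparent; 4 /e/ → [+RTR]; 3 /g/ transparent; 2 /a/ → [+RTR]; 1 /š/ blocks.
From /ṣ/ at 12 rightward: 13 /s/ transparent; 14 /s/ transparent; 15 /š/ blocks.
From /ṣ/ at 12 leftward: 11 /u/ → [+RTR]; 10 /s/ transparent; 9 /i/ → [+RTR]; 8 /š/ blocks.
From /ṭ/ at 17 rightward: 18 /s/ transparent; word edge.
From /ṭ/ at 17 leftward: 16 /a/ → [+RTR]; 15 /š/ blocks.
[+RTR] positions on the surface: 2 4 6 7 9 11 12 16 17.

š a~ g e~ s i~ ṭ~ š i~ s u~ ṣ~ s s š a~ ṭ~ s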